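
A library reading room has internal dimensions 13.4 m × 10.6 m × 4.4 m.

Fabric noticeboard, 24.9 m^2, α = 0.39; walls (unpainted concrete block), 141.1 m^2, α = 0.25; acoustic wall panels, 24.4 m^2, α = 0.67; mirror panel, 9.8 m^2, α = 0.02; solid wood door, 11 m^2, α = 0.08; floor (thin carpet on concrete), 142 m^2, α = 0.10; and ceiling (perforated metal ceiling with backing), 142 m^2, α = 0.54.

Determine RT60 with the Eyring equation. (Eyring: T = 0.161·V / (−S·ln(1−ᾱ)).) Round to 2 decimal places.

0.55 sec

S = Σ Sᵢ = 495.2 m^2.
Absorption A = 24.9×0.39 + 141.1×0.25 + 24.4×0.67 + 9.8×0.02 + 11×0.08 + 142×0.10 + 142×0.54 = 153.290 sabins.
Mean coefficient ᾱ = A/S = 0.3096.
Eyring denominator: −S ln(1−ᾱ) = 183.464.
V = 13.4 × 10.6 × 4.4 = 624.976 m³.
T = 0.161·V/[−S·ln(1−ᾱ)] = 0.161·624.976/183.464 = 0.55 s.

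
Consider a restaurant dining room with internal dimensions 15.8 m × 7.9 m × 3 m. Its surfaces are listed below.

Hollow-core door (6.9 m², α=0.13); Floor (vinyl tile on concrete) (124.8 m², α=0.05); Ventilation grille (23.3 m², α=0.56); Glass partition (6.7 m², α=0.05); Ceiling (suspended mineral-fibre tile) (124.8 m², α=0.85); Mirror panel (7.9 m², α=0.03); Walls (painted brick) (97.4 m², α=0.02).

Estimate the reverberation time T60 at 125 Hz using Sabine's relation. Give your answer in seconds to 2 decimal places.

Summing Sᵢαᵢ: 0.897 + 6.240 + 13.048 + 0.335 + 106.080 + 0.237 + 1.948 → A = 128.785 sabins.
Room volume: 374.46 m³.
T = 0.161 V/A = 0.161·374.46/128.785 = 0.47 s.

0.47 seconds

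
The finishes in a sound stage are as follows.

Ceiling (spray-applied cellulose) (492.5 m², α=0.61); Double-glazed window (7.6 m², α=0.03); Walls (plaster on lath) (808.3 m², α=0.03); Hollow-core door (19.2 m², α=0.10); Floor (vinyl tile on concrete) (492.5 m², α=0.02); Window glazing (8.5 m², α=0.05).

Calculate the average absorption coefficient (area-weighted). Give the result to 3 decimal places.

Total surface area S = 1828.6 m².
A = 492.5*0.61 + 7.6*0.03 + 808.3*0.03 + 19.2*0.10 + 492.5*0.02 + 8.5*0.05 = 337.097 sabins.
ᾱ = 337.097 / 1828.6 = 0.184.

0.184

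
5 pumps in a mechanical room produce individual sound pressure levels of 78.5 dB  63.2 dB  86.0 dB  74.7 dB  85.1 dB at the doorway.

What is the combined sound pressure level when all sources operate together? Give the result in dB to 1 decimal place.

89.2 dB

Converting to relative power and adding: 10^(78.5/10) + 10^(63.2/10) + 10^(86.0/10) + 10^(74.7/10) + 10^(85.1/10) = 8.241e+08.
Back to dB: 10·log₁₀ Σ = 89.2 dB.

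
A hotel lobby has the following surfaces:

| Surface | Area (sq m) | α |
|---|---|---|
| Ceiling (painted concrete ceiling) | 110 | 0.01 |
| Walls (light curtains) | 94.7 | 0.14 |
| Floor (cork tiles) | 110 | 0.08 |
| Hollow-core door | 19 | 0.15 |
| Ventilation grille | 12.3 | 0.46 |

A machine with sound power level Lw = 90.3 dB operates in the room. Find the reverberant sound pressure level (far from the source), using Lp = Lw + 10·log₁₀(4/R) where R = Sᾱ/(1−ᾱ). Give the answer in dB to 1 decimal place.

80.9 dB

Σ(Sᵢαᵢ) = 110·0.01 + 94.7·0.14 + 110·0.08 + 19·0.15 + 12.3·0.46 = 31.666; total area S = 346.0 sq m.
ᾱ = 31.666/346.0 = 0.0915; R = Sᾱ/(1−ᾱ) = 31.666/(1−0.0915) = 34.855 sq m.
Lp = Lw + 10 log₁₀(4/R) = 90.3 -9.40 = 80.9 dB.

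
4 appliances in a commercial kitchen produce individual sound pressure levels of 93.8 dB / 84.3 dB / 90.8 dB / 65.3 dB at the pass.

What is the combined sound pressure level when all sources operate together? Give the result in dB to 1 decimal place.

Sum in the linear (power) domain: Σ 10^(Lᵢ/10) = 10^(93.8/10) + 10^(84.3/10) + 10^(90.8/10) + 10^(65.3/10) = 3.874e+09.
L_total = 10·log₁₀(3.874e+09) = 95.9 dB.

95.9 dB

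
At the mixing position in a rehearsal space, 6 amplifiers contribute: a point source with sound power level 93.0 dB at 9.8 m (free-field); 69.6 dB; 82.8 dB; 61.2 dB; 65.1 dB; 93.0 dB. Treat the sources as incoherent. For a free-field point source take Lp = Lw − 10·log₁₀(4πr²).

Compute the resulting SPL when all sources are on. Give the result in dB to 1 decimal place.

Source at 9.8 m: Lp = 93.0 − 10·log₁₀(4π·9.8²) = 93.0 − 10·log₁₀(1206.874) = 62.2 dB.
Converting to relative power and adding: 10^(62.2/10) + 10^(69.6/10) + 10^(82.8/10) + 10^(61.2/10) + 10^(65.1/10) + 10^(93.0/10) = 2.201e+09.
L_total = 10·log₁₀(2.201e+09) = 93.4 dB.

93.4 dB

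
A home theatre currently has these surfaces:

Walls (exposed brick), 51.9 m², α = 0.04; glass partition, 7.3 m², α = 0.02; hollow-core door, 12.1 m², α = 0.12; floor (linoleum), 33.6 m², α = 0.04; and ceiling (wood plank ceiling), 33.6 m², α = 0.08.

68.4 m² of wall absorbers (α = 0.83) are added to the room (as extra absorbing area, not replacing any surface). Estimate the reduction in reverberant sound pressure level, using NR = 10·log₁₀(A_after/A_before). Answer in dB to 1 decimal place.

Total absorption A_before = 51.9×0.04 + 7.3×0.02 + 12.1×0.12 + 33.6×0.04 + 33.6×0.08
  = 2.076 + 0.146 + 1.452 + 1.344 + 2.688 = 7.706 m² sabins.
Treatment contributes 68.4·0.83 = 56.772 sabins.
New total A_after = 64.478 sabins.
Reduction = 10 log₁₀(A_after/A_before) = 10 log₁₀(8.3672) = 9.2 dB.

9.2 dB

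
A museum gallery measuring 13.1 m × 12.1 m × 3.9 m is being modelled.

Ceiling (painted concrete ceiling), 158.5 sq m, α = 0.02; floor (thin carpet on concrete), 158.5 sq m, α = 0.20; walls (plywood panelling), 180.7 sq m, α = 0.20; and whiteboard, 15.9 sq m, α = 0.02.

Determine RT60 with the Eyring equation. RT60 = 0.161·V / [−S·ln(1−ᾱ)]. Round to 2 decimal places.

Total surface area S = 158.5 + 158.5 + 180.7 + 15.9 = 513.6 sq m.
Σ(Sᵢαᵢ) = 158.5·0.02 + 158.5·0.20 + 180.7·0.20 + 15.9·0.02 = 71.328.
Mean coefficient ᾱ = A/S = 0.1389.
Eyring denominator: −S ln(1−ᾱ) = 76.806.
V = 13.1 × 12.1 × 3.9 = 618.189 m³.
T = 0.161·V/[−S·ln(1−ᾱ)] = 0.161·618.189/76.806 = 1.30 s.

1.30 s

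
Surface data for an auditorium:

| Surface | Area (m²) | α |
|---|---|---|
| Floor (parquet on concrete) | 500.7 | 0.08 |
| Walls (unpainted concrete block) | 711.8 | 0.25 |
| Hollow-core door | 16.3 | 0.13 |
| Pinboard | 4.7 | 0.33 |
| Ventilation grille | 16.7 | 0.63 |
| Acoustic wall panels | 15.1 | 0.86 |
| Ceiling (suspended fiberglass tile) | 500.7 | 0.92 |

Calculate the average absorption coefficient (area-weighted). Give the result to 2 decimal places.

S = Σ Sᵢ = 500.7 + 711.8 + 16.3 + 4.7 + 16.7 + 15.1 + 500.7 = 1766.0 m².
Weighted sum Σ Sα = 705.827.
ᾱ = 705.827 / 1766.0 = 0.40.

0.40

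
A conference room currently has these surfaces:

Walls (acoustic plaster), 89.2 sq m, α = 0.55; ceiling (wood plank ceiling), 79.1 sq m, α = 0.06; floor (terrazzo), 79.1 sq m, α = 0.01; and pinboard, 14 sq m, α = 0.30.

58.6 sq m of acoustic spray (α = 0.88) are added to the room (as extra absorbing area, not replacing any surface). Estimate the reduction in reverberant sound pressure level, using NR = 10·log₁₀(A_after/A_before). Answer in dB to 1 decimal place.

2.7 dB

Summing Sᵢαᵢ: 49.060 + 4.746 + 0.791 + 4.200 → A_before = 58.797 sabins.
Added absorption = 58.6 × 0.88 = 51.568 sabins.
A_after = 58.797 + 51.568 = 110.365 sabins.
NR = 10·log₁₀(110.365/58.797) = 2.7 dB.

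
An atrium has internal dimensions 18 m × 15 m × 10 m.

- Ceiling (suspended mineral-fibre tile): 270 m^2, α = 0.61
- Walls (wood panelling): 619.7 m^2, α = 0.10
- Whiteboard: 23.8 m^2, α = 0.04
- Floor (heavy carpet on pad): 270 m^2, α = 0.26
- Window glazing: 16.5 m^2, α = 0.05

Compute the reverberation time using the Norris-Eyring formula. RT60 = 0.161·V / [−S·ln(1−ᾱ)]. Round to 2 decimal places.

Total surface area S = 270 + 619.7 + 23.8 + 270 + 16.5 = 1200.0 m^2.
Σ(Sᵢαᵢ) = 270×0.61 + 619.7×0.10 + 23.8×0.04 + 270×0.26 + 16.5×0.05 = 298.647.
ᾱ = 298.647 / 1200.0 = 0.2489.
−S·ln(1−ᾱ) = −1200.0 × ln(1 − 0.2489) = 343.460.
V = 18 × 15 × 10 = 2700 m³.
RT60 = 0.161 × 2700 / 343.460 = 1.27 s.

1.27 s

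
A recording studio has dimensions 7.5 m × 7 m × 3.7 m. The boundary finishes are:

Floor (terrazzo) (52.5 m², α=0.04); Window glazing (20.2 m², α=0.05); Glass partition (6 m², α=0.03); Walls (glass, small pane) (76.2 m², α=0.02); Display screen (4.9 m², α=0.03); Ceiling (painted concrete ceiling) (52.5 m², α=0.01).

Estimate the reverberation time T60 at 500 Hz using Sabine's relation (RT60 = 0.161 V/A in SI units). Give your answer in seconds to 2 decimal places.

Total absorption A = 52.5·0.04 + 20.2·0.05 + 6·0.03 + 76.2·0.02 + 4.9·0.03 + 52.5·0.01
  = 2.100 + 1.010 + 0.180 + 1.524 + 0.147 + 0.525 = 5.486 m² sabins.
Volume V = 7.5 × 7 × 3.7 = 194.25 m³.
T = 0.161 V/A = 0.161·194.25/5.486 = 5.70 s.

5.70 s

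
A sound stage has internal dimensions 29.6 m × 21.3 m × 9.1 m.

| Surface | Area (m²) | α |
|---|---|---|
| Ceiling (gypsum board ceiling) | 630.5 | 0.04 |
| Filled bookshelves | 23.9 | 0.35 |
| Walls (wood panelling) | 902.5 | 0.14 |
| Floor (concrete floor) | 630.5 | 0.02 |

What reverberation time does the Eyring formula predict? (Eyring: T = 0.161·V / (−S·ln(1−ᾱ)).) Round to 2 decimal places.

5.14 sec

S = Σ Sᵢ = 2187.4 m².
Σ(Sᵢαᵢ) = 630.5·0.04 + 23.9·0.35 + 902.5·0.14 + 630.5·0.02 = 172.545.
ᾱ = 172.545 / 2187.4 = 0.0789.
Eyring denominator: −S ln(1−ᾱ) = 179.775.
V = 29.6 × 21.3 × 9.1 = 5737.368 m³.
T = 0.161·V/[−S·ln(1−ᾱ)] = 0.161·5737.368/179.775 = 5.14 s.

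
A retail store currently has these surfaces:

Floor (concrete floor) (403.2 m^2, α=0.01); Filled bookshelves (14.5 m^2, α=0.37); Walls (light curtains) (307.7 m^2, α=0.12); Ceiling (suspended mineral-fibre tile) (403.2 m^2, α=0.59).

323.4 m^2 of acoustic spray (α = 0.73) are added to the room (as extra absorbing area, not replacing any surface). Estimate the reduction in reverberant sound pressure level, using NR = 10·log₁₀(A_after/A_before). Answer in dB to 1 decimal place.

2.6 dB

Equivalent absorption area: A_before = 403.2·0.01 + 14.5·0.37 + 307.7·0.12 + 403.2·0.59 = 284.209 m^2.
Treatment contributes 323.4·0.73 = 236.082 sabins.
New total A_after = 520.291 sabins.
NR = 10·log₁₀(520.291/284.209) = 2.6 dB.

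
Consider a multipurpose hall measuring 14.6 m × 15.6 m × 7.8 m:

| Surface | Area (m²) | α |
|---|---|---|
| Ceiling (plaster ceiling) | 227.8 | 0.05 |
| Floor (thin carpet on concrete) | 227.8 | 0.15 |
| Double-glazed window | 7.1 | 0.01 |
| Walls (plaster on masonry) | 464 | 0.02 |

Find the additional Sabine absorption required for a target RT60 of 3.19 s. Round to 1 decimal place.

34.8 sabins

Total absorption A₁ = 227.8·0.05 + 227.8·0.15 + 7.1·0.01 + 464·0.02
  = 11.390 + 34.170 + 0.071 + 9.280 = 54.911 m² sabins.
For T = 3.19 s, need A₂ = 0.161·V/T = 0.161·1776.528/3.19 = 89.662 sabins.
ΔA = A₂ − A₁ = 89.662 − 54.911 = 34.8 sabins.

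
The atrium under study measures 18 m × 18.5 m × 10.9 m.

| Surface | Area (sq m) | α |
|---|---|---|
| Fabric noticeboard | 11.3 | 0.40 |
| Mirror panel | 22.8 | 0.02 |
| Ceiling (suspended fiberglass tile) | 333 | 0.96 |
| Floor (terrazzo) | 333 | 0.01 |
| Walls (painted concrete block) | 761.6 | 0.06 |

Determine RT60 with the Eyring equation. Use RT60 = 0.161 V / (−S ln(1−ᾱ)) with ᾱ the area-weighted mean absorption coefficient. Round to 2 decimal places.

1.35 seconds

Total surface area S = 11.3 + 22.8 + 333 + 333 + 761.6 = 1461.7 sq m.
Σ(Sᵢαᵢ) = 11.3·0.40 + 22.8·0.02 + 333·0.96 + 333·0.01 + 761.6·0.06 = 373.682.
ᾱ = 373.682 / 1461.7 = 0.2556.
−S·ln(1−ᾱ) = −1461.7 × ln(1 − 0.2556) = 431.460.
V = 18 × 18.5 × 10.9 = 3629.7 m³.
RT60 = 0.161 × 3629.7 / 431.460 = 1.35 s.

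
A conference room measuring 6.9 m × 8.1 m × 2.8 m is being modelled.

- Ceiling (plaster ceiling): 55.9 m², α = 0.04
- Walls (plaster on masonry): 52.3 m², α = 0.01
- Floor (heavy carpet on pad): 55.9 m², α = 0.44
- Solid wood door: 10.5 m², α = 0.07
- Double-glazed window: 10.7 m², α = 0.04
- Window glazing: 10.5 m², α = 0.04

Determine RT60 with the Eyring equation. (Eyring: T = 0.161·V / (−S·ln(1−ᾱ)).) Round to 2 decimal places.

0.80 s

Total surface area S = 55.9 + 52.3 + 55.9 + 10.5 + 10.7 + 10.5 = 195.8 m².
Σ(Sᵢαᵢ) = 55.9×0.04 + 52.3×0.01 + 55.9×0.44 + 10.5×0.07 + 10.7×0.04 + 10.5×0.04 = 28.938.
Mean coefficient ᾱ = A/S = 0.1478.
−S·ln(1−ᾱ) = −195.8 × ln(1 − 0.1478) = 31.315.
V = 6.9 × 8.1 × 2.8 = 156.492 m³.
RT60 = 0.161 × 156.492 / 31.315 = 0.80 s.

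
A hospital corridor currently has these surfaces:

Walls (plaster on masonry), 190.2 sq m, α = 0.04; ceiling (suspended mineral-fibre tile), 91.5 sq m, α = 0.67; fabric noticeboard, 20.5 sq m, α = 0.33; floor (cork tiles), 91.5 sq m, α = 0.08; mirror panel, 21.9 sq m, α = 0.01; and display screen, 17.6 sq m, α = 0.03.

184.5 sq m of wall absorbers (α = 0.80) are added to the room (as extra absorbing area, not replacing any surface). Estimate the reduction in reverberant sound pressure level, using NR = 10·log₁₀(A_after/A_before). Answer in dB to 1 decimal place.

Summing Sᵢαᵢ: 7.608 + 61.305 + 6.765 + 7.320 + 0.219 + 0.528 → A_before = 83.745 sabins.
Added absorption = 184.5 × 0.80 = 147.600 sabins.
New total A_after = 231.345 sabins.
Reduction = 10 log₁₀(A_after/A_before) = 10 log₁₀(2.7625) = 4.4 dB.

4.4 dB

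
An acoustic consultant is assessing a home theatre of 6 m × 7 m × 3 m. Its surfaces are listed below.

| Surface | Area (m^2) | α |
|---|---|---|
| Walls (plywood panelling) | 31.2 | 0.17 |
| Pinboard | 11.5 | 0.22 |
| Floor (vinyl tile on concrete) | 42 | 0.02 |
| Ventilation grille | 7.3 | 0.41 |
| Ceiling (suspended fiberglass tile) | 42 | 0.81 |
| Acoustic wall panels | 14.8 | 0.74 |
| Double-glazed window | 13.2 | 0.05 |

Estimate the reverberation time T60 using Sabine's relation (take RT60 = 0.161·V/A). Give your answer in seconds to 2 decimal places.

Summing Sᵢαᵢ: 5.304 + 2.530 + 0.840 + 2.993 + 34.020 + 10.952 + 0.660 → A = 57.299 sabins.
Volume V = 6 × 7 × 3 = 126 m³.
RT60 = 0.161 · V / A = 0.161 × 126 / 57.299 = 0.35 s.

0.35 seconds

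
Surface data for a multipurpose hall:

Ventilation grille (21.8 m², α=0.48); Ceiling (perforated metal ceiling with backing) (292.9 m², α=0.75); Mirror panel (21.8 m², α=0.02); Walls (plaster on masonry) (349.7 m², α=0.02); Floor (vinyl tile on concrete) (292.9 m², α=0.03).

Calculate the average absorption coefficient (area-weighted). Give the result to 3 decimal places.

Total surface area S = 979.1 m².
A = 21.8×0.48 + 292.9×0.75 + 21.8×0.02 + 349.7×0.02 + 292.9×0.03 = 246.356 sabins.
ᾱ = A/S = 0.252.

0.252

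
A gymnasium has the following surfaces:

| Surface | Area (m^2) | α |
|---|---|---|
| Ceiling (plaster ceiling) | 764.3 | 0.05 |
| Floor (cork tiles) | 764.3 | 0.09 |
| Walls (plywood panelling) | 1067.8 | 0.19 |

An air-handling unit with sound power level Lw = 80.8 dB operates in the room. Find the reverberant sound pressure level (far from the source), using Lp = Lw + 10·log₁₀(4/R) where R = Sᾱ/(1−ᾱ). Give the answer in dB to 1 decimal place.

Σ(Sᵢαᵢ) = 764.3·0.05 + 764.3·0.09 + 1067.8·0.19 = 309.884; total area S = 2596.4 m^2.
ᾱ = 0.1194, so room constant R = A/(1−ᾱ) = 351.901 m^2.
Lp = Lw + 10 log₁₀(4/R) = 80.8 -19.44 = 61.4 dB.

61.4 dB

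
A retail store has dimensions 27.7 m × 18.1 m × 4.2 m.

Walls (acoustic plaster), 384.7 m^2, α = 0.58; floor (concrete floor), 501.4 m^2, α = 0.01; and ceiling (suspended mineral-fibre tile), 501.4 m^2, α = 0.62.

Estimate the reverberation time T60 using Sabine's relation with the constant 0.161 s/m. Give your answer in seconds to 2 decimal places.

0.63 s

Summing Sᵢαᵢ: 223.126 + 5.014 + 310.868 → A = 539.008 sabins.
Volume V = 27.7 × 18.1 × 4.2 = 2105.754 m³.
RT60 = 0.161 · V / A = 0.161 × 2105.754 / 539.008 = 0.63 s.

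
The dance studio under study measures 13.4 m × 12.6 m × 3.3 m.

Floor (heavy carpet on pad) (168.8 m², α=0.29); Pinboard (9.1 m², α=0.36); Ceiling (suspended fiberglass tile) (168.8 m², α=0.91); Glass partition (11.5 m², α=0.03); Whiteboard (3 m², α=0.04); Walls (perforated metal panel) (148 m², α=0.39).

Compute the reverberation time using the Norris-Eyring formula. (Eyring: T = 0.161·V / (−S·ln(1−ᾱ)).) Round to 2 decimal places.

0.24 s

S = Σ Sᵢ = 509.2 m².
Absorption A = 168.8×0.29 + 9.1×0.36 + 168.8×0.91 + 11.5×0.03 + 3×0.04 + 148×0.39 = 264.021 sabins.
Mean coefficient ᾱ = A/S = 0.5185.
Eyring denominator: −S ln(1−ᾱ) = 372.148.
V = 13.4 × 12.6 × 3.3 = 557.172 m³.
T = 0.161·V/[−S·ln(1−ᾱ)] = 0.161·557.172/372.148 = 0.24 s.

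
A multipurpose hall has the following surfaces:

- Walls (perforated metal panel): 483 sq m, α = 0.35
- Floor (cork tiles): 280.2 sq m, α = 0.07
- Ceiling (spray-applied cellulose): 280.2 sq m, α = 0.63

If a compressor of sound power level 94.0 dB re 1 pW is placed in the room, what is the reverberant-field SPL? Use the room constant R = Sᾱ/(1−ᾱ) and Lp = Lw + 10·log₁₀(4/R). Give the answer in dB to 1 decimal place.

Σ(Sᵢαᵢ) = 483×0.35 + 280.2×0.07 + 280.2×0.63 = 365.190; total area S = 1043.4 sq m.
ᾱ = 365.190/1043.4 = 0.3500; R = Sᾱ/(1−ᾱ) = 365.190/(1−0.3500) = 561.831 sq m.
Lp = 94.0 + 10·log₁₀(4/561.831) = 94.0 + (-21.48) = 72.5 dB.

72.5 dB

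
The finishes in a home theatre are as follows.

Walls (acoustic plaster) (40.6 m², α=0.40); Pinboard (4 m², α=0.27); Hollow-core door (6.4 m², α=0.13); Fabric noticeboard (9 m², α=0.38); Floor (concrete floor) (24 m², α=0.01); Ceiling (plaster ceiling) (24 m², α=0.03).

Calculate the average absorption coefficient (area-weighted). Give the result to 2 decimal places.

S = Σ Sᵢ = 40.6 + 4 + 6.4 + 9 + 24 + 24 = 108.0 m².
A = 40.6·0.40 + 4·0.27 + 6.4·0.13 + 9·0.38 + 24·0.01 + 24·0.03 = 22.532 sabins.
ᾱ = 22.532 / 108.0 = 0.21.

0.21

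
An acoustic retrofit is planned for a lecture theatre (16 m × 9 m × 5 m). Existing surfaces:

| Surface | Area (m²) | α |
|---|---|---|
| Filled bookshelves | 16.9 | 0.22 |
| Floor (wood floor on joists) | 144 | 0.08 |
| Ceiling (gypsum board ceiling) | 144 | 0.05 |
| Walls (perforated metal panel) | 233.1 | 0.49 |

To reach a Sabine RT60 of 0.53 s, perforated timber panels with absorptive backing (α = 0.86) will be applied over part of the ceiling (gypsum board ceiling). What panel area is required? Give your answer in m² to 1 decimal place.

101.3

A₁ = Σ Sᵢαᵢ = 16.9×0.22 + 144×0.08 + 144×0.05 + 233.1×0.49 = 136.657 sabins.
Required A₂ = 0.161·720/0.53 = 218.717 sabins.
Absorption to add: 218.717 − 136.657 = 82.060 sabins.
Net gain per m²: Δα = 0.86 − 0.05 = 0.81.
Panel area = 82.060 / 0.81 = 101.3 m².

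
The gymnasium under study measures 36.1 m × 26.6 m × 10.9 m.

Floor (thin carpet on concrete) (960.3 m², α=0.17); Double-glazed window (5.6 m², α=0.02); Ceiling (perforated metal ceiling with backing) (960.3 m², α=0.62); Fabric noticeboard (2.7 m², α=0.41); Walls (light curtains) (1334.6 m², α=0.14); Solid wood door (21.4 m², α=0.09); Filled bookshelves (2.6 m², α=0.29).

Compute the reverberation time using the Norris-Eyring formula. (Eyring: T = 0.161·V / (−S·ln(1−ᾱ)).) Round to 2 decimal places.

1.50 s

S = Σ Sᵢ = 3287.5 m².
Absorption A = 960.3×0.17 + 5.6×0.02 + 960.3×0.62 + 2.7×0.41 + 1334.6×0.14 + 21.4×0.09 + 2.6×0.29 = 949.380 sabins.
Mean coefficient ᾱ = A/S = 0.2888.
−S·ln(1−ᾱ) = −3287.5 × ln(1 − 0.2888) = 1120.385.
V = 36.1 × 26.6 × 10.9 = 10466.834 m³.
T = 0.161·V/[−S·ln(1−ᾱ)] = 0.161·10466.834/1120.385 = 1.50 s.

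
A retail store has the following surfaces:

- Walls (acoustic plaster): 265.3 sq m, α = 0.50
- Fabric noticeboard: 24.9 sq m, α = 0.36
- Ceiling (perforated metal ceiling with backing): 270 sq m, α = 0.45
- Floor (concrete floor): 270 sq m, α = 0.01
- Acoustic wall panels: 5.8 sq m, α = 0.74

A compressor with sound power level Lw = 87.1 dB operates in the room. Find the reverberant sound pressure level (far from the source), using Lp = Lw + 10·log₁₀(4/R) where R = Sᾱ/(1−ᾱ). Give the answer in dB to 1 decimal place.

A = 270.106 sabins; S = 836.0 sq m.
ᾱ = 270.106/836.0 = 0.3231; R = Sᾱ/(1−ᾱ) = 270.106/(1−0.3231) = 399.034 sq m.
Lp = 87.1 + 10·log₁₀(4/399.034) = 87.1 + (-19.99) = 67.1 dB.

67.1 dB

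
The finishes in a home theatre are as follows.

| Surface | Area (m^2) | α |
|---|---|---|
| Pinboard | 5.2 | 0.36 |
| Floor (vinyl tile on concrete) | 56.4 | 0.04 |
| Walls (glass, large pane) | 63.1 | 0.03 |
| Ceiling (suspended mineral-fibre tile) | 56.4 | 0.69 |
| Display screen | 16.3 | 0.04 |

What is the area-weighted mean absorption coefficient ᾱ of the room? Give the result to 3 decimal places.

Total surface area S = 197.4 m^2.
Σ(Sᵢαᵢ) = 5.2×0.36 + 56.4×0.04 + 63.1×0.03 + 56.4×0.69 + 16.3×0.04 = 45.589.
ᾱ = A/S = 0.231.

0.231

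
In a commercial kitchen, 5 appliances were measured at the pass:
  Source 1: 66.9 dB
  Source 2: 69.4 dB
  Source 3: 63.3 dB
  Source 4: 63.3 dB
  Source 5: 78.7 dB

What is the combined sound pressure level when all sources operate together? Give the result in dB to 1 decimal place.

79.6 dB

Sum in the linear (power) domain: Σ 10^(Lᵢ/10) = 10^(66.9/10) + 10^(69.4/10) + 10^(63.3/10) + 10^(63.3/10) + 10^(78.7/10) = 9.201e+07.
Combined level = 10 log₁₀(9.201e+07) = 79.6 dB.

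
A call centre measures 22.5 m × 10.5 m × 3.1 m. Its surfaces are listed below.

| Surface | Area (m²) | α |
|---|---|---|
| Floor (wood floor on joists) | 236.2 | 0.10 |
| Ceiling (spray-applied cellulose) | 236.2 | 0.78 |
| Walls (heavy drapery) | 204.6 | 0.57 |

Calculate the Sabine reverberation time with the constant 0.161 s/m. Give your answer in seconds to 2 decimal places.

Equivalent absorption area: A = 236.2×0.10 + 236.2×0.78 + 204.6×0.57 = 324.478 m².
Room volume: 732.375 m³.
RT60 = 0.161 · V / A = 0.161 × 732.375 / 324.478 = 0.36 s.

0.36 sec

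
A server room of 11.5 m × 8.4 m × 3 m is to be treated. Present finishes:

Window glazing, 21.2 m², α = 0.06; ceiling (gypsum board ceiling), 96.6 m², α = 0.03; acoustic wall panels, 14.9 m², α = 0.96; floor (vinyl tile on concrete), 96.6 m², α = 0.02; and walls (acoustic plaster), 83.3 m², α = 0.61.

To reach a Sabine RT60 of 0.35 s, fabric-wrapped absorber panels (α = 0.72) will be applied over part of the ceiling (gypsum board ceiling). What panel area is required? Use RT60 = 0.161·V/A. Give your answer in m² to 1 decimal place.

90.0

Total absorption A₁ = 21.2*0.06 + 96.6*0.03 + 14.9*0.96 + 96.6*0.02 + 83.3*0.61
  = 1.272 + 2.898 + 14.304 + 1.932 + 50.813 = 71.219 m² sabins.
Required A₂ = 0.161·289.8/0.35 = 133.308 sabins.
Absorption to add: 133.308 − 71.219 = 62.089 sabins.
Net gain per m²: Δα = 0.72 − 0.03 = 0.69.
Area = ΔA/Δα = 62.089/0.69 = 90.0 m².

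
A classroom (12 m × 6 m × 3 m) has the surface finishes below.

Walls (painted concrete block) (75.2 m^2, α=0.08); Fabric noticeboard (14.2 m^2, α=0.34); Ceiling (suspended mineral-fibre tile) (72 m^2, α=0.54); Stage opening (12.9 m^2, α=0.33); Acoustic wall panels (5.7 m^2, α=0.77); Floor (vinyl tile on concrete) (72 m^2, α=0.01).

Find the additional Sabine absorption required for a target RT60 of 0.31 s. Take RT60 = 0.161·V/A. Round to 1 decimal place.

Summing Sᵢαᵢ: 6.016 + 4.828 + 38.880 + 4.257 + 4.389 + 0.720 → A₁ = 59.090 sabins.
Target A₂ = 0.161·216/0.31 = 112.181 sabins (V = 216 m³).
Shortfall: 112.181 − 59.090 = 53.1 sabins.

53.1 sabins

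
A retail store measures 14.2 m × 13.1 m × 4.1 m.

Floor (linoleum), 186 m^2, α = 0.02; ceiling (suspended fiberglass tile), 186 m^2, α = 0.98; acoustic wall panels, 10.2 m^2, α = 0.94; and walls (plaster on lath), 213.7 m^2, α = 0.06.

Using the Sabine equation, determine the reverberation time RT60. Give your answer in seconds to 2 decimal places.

0.59 s

Total absorption A = 186·0.02 + 186·0.98 + 10.2·0.94 + 213.7·0.06
  = 3.720 + 182.280 + 9.588 + 12.822 = 208.410 m^2 sabins.
V = 14.2·13.1·4.1 = 762.682 m³.
T = 0.161 V/A = 0.161·762.682/208.410 = 0.59 s.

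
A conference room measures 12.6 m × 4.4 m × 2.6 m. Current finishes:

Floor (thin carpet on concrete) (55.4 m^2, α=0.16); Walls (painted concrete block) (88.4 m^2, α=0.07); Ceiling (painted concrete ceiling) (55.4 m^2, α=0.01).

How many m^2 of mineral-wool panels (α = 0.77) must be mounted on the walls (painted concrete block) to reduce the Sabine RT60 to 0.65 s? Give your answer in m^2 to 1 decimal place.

28.7

Total absorption A₁ = 55.4·0.16 + 88.4·0.07 + 55.4·0.01
  = 8.864 + 6.188 + 0.554 = 15.606 m^2 sabins.
V = 144.144 m³. Target absorption A₂ = 0.161 × 144.144 / 0.65 = 35.703 sabins.
ΔA needed = 35.703 − 15.606 = 20.097 sabins.
Each m^2 of panel replacing the walls (painted concrete block) adds (0.77 − 0.07) = 0.70 sabins.
Panel area = 20.097 / 0.70 = 28.7 m^2.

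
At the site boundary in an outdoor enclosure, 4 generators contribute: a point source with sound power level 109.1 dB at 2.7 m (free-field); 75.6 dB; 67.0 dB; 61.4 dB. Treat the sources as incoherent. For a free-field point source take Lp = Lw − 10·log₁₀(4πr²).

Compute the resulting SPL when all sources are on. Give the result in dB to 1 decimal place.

89.7 dB

Source at 2.7 m: Lp = 109.1 − 10·log₁₀(4π·2.7²) = 109.1 − 10·log₁₀(91.609) = 89.5 dB.
Sum in the linear (power) domain: Σ 10^(Lᵢ/10) = 10^(89.5/10) + 10^(75.6/10) + 10^(67.0/10) + 10^(61.4/10) = 9.34e+08.
L_total = 10·log₁₀(9.34e+08) = 89.7 dB.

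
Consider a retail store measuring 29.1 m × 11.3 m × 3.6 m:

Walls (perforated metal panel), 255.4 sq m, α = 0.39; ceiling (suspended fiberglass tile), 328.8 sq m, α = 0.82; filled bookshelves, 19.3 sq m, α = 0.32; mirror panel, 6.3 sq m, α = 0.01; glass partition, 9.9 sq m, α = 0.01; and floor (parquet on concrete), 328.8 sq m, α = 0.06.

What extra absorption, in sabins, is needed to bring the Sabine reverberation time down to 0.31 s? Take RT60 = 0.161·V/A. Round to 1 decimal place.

Summing Sᵢαᵢ: 99.606 + 269.616 + 6.176 + 0.063 + 0.099 + 19.728 → A₁ = 395.288 sabins.
Target A₂ = 0.161·1183.788/0.31 = 614.806 sabins (V = 1183.788 m³).
Shortfall: 614.806 − 395.288 = 219.5 sabins.

219.5 sabins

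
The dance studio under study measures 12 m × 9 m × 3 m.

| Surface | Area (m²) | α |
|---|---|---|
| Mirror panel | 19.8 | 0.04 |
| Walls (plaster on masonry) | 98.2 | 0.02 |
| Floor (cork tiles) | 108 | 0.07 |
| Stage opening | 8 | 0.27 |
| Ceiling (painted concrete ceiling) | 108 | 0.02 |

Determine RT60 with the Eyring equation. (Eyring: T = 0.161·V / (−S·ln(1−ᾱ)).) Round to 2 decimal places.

S = Σ Sᵢ = 342.0 m².
Σ(Sᵢαᵢ) = 19.8×0.04 + 98.2×0.02 + 108×0.07 + 8×0.27 + 108×0.02 = 14.636.
ᾱ = 14.636 / 342.0 = 0.0428.
−S·ln(1−ᾱ) = −342.0 × ln(1 − 0.0428) = 14.960.
V = 12 × 9 × 3 = 324 m³.
T = 0.161·V/[−S·ln(1−ᾱ)] = 0.161·324/14.960 = 3.49 s.

3.49 sec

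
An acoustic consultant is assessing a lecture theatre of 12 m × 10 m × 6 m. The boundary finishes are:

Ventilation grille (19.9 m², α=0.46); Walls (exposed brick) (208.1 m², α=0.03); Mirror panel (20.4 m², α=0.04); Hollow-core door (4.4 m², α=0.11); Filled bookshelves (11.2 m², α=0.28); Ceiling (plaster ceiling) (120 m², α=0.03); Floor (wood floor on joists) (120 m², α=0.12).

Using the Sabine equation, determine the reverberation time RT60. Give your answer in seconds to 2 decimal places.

3.06 s

A = Σ Sᵢαᵢ = 19.9*0.46 + 208.1*0.03 + 20.4*0.04 + 4.4*0.11 + 11.2*0.28 + 120*0.03 + 120*0.12 = 37.833 sabins.
V = 12·10·6 = 720 m³.
Sabine: RT60 = 0.161 × 720 / 37.833 = 3.06 s.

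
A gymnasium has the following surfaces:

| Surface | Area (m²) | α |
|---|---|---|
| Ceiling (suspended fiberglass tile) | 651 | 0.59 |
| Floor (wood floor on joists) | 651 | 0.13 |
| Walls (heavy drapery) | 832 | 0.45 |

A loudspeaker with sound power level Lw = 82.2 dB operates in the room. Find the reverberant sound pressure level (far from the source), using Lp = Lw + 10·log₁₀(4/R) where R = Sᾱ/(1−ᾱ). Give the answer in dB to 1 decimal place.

Σ(Sᵢαᵢ) = 651·0.59 + 651·0.13 + 832·0.45 = 843.120; total area S = 2134.0 m².
ᾱ = 843.120/2134.0 = 0.3951; R = Sᾱ/(1−ᾱ) = 843.120/(1−0.3951) = 1393.817 m².
Lp = Lw + 10 log₁₀(4/R) = 82.2 -25.42 = 56.8 dB.

56.8 dB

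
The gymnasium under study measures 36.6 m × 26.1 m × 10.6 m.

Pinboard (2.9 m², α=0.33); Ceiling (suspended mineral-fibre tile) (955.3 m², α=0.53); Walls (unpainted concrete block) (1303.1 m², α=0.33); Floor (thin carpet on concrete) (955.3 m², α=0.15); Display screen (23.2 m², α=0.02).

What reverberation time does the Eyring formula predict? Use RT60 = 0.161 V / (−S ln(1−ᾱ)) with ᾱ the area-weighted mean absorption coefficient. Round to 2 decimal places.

1.24 seconds

Total surface area S = 2.9 + 955.3 + 1303.1 + 955.3 + 23.2 = 3239.8 m².
Σ(Sᵢαᵢ) = 2.9·0.33 + 955.3·0.53 + 1303.1·0.33 + 955.3·0.15 + 23.2·0.02 = 1081.048.
Mean coefficient ᾱ = A/S = 0.3337.
Eyring denominator: −S ln(1−ᾱ) = 1315.408.
V = 36.6 × 26.1 × 10.6 = 10125.756 m³.
RT60 = 0.161 × 10125.756 / 1315.408 = 1.24 s.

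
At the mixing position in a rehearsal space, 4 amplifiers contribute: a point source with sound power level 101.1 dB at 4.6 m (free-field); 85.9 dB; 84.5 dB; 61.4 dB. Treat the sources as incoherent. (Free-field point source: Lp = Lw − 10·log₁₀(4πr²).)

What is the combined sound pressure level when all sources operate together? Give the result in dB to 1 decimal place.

Source at 4.6 m: Lp = 101.1 − 10·log₁₀(4π·4.6²) = 101.1 − 10·log₁₀(265.904) = 76.9 dB.
Σ 10^(Lᵢ/10) = 7.212e+08.
L_total = 10·log₁₀(7.212e+08) = 88.6 dB.

88.6 dB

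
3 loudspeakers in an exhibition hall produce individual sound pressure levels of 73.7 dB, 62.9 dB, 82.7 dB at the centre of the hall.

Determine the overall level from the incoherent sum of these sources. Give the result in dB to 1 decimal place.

83.3 dB

Σ 10^(Lᵢ/10) = 2.116e+08.
Combined level = 10 log₁₀(2.116e+08) = 83.3 dB.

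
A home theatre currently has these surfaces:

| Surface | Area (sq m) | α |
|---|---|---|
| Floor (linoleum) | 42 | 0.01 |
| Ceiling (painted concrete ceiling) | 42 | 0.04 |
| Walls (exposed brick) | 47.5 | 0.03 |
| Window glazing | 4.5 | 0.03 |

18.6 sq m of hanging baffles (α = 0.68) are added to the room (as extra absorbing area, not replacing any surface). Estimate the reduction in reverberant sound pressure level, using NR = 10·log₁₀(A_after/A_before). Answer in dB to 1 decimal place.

Summing Sᵢαᵢ: 0.420 + 1.680 + 1.425 + 0.135 → A_before = 3.660 sabins.
Added absorption = 18.6 × 0.68 = 12.648 sabins.
New total A_after = 16.308 sabins.
NR = 10·log₁₀(16.308/3.660) = 6.5 dB.

6.5 dB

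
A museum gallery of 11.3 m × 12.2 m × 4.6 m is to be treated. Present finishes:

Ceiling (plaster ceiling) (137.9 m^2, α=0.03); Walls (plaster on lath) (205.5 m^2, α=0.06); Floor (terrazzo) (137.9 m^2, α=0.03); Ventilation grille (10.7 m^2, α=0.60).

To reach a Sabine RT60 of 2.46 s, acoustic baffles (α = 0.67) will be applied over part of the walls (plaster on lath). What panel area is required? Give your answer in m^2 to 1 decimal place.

23.7

Equivalent absorption area: A₁ = 137.9*0.03 + 205.5*0.06 + 137.9*0.03 + 10.7*0.60 = 27.024 m^2.
V = 634.156 m³. Target absorption A₂ = 0.161 × 634.156 / 2.46 = 41.504 sabins.
Absorption to add: 41.504 − 27.024 = 14.480 sabins.
Each m^2 of panel replacing the walls (plaster on lath) adds (0.67 − 0.06) = 0.61 sabins.
Panel area = 14.480 / 0.61 = 23.7 m^2.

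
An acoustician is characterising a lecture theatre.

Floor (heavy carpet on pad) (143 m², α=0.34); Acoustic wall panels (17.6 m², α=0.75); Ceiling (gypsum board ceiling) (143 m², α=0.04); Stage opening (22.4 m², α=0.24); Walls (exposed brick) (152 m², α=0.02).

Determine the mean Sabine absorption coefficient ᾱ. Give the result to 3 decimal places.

0.159

Total surface area S = 478.0 m².
A = 143·0.34 + 17.6·0.75 + 143·0.04 + 22.4·0.24 + 152·0.02 = 75.956 sabins.
ᾱ = A/S = 0.159.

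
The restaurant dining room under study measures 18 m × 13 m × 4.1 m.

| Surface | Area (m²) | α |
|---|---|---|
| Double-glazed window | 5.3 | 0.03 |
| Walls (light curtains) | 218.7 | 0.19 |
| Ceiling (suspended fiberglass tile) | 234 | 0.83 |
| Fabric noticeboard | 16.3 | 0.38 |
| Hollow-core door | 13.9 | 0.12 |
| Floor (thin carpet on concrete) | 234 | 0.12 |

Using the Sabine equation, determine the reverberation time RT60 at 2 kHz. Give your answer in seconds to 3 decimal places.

Summing Sᵢαᵢ: 0.159 + 41.553 + 194.220 + 6.194 + 1.668 + 28.080 → A = 271.874 sabins.
V = 18·13·4.1 = 959.4 m³.
Sabine: RT60 = 0.161 × 959.4 / 271.874 = 0.568 s.

0.568 s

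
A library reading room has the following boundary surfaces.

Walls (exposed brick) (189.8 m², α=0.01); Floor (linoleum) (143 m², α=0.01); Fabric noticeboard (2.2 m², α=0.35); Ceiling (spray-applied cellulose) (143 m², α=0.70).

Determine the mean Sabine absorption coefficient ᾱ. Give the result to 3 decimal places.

0.218

Total surface area S = 478.0 m².
Σ(Sᵢαᵢ) = 189.8×0.01 + 143×0.01 + 2.2×0.35 + 143×0.70 = 104.198.
ᾱ = 104.198 / 478.0 = 0.218.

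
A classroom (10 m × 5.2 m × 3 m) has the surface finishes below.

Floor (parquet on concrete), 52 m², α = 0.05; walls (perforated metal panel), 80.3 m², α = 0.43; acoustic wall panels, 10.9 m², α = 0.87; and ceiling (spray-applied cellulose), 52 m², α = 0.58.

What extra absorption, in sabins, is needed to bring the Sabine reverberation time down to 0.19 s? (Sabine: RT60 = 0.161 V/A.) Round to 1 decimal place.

55.4 sabins

Summing Sᵢαᵢ: 2.600 + 34.529 + 9.483 + 30.160 → A₁ = 76.772 sabins.
V = 156 m³. Required absorption A₂ = 0.161 × 156 / 0.19 = 132.189 sabins.
Additional absorption ΔA = 132.189 − 76.772 = 55.4 sabins.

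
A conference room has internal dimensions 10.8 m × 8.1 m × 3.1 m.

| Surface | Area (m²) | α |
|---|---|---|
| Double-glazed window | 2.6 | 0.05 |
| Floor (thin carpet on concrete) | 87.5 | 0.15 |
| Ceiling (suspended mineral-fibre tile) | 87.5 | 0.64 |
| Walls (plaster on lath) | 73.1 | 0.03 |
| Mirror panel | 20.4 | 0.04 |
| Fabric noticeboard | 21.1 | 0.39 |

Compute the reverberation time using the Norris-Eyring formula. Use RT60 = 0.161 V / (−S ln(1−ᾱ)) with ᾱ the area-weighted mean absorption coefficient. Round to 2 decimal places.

0.46 sec

Total surface area S = 2.6 + 87.5 + 87.5 + 73.1 + 20.4 + 21.1 = 292.2 m².
Absorption A = 2.6×0.05 + 87.5×0.15 + 87.5×0.64 + 73.1×0.03 + 20.4×0.04 + 21.1×0.39 = 80.493 sabins.
ᾱ = 80.493 / 292.2 = 0.2755.
−S·ln(1−ᾱ) = −292.2 × ln(1 − 0.2755) = 94.168.
V = 10.8 × 8.1 × 3.1 = 271.188 m³.
T = 0.161·V/[−S·ln(1−ᾱ)] = 0.161·271.188/94.168 = 0.46 s.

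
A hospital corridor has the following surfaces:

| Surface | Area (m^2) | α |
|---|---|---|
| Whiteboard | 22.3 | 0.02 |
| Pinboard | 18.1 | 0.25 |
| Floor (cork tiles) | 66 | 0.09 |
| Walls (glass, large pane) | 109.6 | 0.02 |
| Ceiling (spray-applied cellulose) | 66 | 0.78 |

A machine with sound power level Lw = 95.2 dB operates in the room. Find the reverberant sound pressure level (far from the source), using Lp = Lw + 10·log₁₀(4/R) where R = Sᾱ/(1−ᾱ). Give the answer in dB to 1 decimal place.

82.0 dB

A = 64.583 sabins; S = 282.0 m^2.
ᾱ = 0.2290, so room constant R = A/(1−ᾱ) = 83.765 m^2.
Lp = 95.2 + 10·log₁₀(4/83.765) = 95.2 + (-13.21) = 82.0 dB.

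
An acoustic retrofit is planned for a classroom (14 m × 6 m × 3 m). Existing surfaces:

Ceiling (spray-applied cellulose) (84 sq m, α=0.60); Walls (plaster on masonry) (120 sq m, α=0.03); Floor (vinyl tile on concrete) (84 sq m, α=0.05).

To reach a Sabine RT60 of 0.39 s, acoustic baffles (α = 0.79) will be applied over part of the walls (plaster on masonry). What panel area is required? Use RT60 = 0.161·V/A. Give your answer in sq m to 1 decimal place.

Equivalent absorption area: A₁ = 84×0.60 + 120×0.03 + 84×0.05 = 58.200 sq m.
Required A₂ = 0.161·252/0.39 = 104.031 sabins.
Absorption to add: 104.031 − 58.200 = 45.831 sabins.
Net gain per sq m: Δα = 0.79 − 0.03 = 0.76.
Panel area = 45.831 / 0.76 = 60.3 sq m.

60.3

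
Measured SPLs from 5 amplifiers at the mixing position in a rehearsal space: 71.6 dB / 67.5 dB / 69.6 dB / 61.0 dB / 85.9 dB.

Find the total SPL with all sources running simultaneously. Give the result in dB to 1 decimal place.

86.2 dB

Sum in the linear (power) domain: Σ 10^(Lᵢ/10) = 10^(71.6/10) + 10^(67.5/10) + 10^(69.6/10) + 10^(61.0/10) + 10^(85.9/10) = 4.195e+08.
Combined level = 10 log₁₀(4.195e+08) = 86.2 dB.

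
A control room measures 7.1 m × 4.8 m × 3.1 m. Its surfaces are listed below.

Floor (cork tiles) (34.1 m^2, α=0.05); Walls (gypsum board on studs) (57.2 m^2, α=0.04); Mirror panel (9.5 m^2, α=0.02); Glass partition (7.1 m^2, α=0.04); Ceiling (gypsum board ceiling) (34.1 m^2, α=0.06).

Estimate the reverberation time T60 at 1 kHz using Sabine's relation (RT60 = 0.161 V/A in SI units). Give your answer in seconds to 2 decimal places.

Equivalent absorption area: A = 34.1·0.05 + 57.2·0.04 + 9.5·0.02 + 7.1·0.04 + 34.1·0.06 = 6.513 m^2.
Room volume: 105.648 m³.
Sabine: RT60 = 0.161 × 105.648 / 6.513 = 2.61 s.

2.61 seconds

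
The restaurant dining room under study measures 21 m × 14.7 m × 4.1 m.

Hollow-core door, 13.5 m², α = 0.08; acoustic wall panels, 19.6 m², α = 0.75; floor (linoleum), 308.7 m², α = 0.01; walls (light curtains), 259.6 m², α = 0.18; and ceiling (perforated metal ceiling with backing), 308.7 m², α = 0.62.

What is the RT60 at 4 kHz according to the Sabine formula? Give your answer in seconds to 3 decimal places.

Total absorption A = 13.5×0.08 + 19.6×0.75 + 308.7×0.01 + 259.6×0.18 + 308.7×0.62
  = 1.080 + 14.700 + 3.087 + 46.728 + 191.394 = 256.989 m² sabins.
Volume V = 21 × 14.7 × 4.1 = 1265.67 m³.
T = 0.161 V/A = 0.161·1265.67/256.989 = 0.793 s.

0.793 s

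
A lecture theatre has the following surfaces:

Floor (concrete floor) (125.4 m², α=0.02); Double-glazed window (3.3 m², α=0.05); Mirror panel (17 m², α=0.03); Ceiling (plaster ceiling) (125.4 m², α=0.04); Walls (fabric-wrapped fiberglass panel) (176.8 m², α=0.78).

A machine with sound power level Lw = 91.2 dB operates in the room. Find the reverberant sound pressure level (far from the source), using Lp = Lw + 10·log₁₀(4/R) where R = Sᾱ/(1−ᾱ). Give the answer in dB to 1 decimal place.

73.9 dB

Σ(Sᵢαᵢ) = 125.4×0.02 + 3.3×0.05 + 17×0.03 + 125.4×0.04 + 176.8×0.78 = 146.103; total area S = 447.9 m².
ᾱ = 0.3262, so room constant R = A/(1−ᾱ) = 216.834 m².
Lp = 91.2 + 10·log₁₀(4/216.834) = 91.2 + (-17.34) = 73.9 dB.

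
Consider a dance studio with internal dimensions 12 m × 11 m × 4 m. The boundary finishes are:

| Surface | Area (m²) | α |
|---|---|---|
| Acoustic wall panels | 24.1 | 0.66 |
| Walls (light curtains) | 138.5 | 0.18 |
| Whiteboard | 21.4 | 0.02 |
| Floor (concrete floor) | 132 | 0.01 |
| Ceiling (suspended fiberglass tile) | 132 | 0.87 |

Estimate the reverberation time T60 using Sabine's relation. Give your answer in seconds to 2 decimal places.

Total absorption A = 24.1·0.66 + 138.5·0.18 + 21.4·0.02 + 132·0.01 + 132·0.87
  = 15.906 + 24.930 + 0.428 + 1.320 + 114.840 = 157.424 m² sabins.
Room volume: 528 m³.
Sabine: RT60 = 0.161 × 528 / 157.424 = 0.54 s.

0.54 s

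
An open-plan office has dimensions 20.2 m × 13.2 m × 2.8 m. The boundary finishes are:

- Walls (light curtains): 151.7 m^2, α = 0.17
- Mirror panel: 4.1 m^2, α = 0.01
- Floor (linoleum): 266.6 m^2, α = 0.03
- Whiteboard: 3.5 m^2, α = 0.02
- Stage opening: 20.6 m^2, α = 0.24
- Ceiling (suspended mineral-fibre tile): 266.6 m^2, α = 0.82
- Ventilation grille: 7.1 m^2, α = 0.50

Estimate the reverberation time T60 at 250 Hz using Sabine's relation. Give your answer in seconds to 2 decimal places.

0.46 s

Summing Sᵢαᵢ: 25.789 + 0.041 + 7.998 + 0.070 + 4.944 + 218.612 + 3.550 → A = 261.004 sabins.
Room volume: 746.592 m³.
T = 0.161 V/A = 0.161·746.592/261.004 = 0.46 s.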